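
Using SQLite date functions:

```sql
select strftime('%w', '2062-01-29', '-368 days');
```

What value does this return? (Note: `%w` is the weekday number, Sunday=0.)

3

First apply '-368 days': 2062-01-29 → 2061-01-26.
2061-01-26 is a Wednesday; with Sunday=0 that is 3.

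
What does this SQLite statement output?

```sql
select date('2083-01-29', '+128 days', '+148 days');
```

2083-11-01

Applying '+128 days' to 2083-01-29: counting 128 days forward gives 2083-06-06.
Applying '+148 days' to 2083-06-06: counting 148 days forward gives 2083-11-01.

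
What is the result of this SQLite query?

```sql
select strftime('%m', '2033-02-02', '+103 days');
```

First apply '+103 days': 2033-02-02 → 2033-05-16.
`%m` extracts the 2-digit month (01-12): 05.

05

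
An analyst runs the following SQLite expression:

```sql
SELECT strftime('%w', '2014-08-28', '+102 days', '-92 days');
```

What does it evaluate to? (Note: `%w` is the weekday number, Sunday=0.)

First apply '+102 days', '-92 days': 2014-08-28 → 2014-09-07.
2014-09-07 is a Sunday; with Sunday=0 that is 0.

0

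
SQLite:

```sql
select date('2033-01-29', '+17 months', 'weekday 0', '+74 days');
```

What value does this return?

2034-09-14

Adding +17 months to 2033-01-29 gives 2034-06-29.
`weekday 0` advances to the next Sunday; 2034-06-29 is a Thursday, so it moves forward to 2034-07-02.
Applying '+74 days' to 2034-07-02: counting 74 days forward gives 2034-09-14.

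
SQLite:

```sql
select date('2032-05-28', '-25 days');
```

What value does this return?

2032-05-03

Going back 25 days within May lands on 2032-05-03.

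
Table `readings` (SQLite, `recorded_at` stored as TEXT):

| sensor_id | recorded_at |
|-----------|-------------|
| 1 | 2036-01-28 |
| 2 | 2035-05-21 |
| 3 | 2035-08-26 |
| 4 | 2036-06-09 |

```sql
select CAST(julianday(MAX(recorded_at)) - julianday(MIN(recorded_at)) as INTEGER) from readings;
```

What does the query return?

385

MIN = 2035-05-21, MAX = 2036-06-09.
10 days remain in May 2035 after the 21st (31 − 21).
Full months from June 2035 through May 2036 contribute their day counts.
Then 9 days into June 2036.
Total: 10 + 30 + 31 + 31 + 30 + 31 + 30 + 31 + 31 + 29 + 31 + 30 + 31 + 9 = 385.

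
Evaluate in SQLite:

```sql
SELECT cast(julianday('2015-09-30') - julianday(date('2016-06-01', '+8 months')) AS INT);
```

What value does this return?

Adding +8 months to 2016-06-01 gives 2017-02-01.
0 days remain in September 2015 after the 30th (30 − 30).
Full months from October 2015 through January 2017 contribute their day counts.
Then 1 day into February 2017.
Total: 0 + 31 + 30 + 31 + 31 + 29 + 31 + 30 + 31 + 30 + 31 + 31 + 30 + 31 + 30 + 31 + 31 + 1 = 490.
The subtraction is earlier − later, so the result is −490 → -490.

-490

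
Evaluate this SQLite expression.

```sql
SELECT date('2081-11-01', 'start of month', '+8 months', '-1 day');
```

`start of month` rewinds 2081-11-01 to 2081-11-01.
Adding +8 months to 2081-11-01 gives 2082-07-01.
Going back 1 day from 2082-07-01 reaches 2082-06-30 (last day of June, 30 days).

2082-06-30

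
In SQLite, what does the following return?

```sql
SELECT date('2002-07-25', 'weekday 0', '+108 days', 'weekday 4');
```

`weekday 0` advances to the next Sunday; 2002-07-25 is a Thursday, so it moves forward to 2002-07-28.
Applying '+108 days' to 2002-07-28: counting 108 days forward gives 2002-11-13.
`weekday 4` advances to the next Thursday; 2002-11-13 is a Wednesday, so it moves forward to 2002-11-14.

2002-11-14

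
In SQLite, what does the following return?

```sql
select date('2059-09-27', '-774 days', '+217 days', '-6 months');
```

Applying '-774 days' to 2059-09-27: counting 774 days back gives 2057-08-14.
Applying '+217 days' to 2057-08-14: counting 217 days forward gives 2058-03-19.
Adding -6 months to 2058-03-19 gives 2057-09-19.

2057-09-19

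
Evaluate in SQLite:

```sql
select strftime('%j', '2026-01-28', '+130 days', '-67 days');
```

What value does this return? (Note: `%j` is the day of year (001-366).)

091

First apply '+130 days', '-67 days': 2026-01-28 → 2026-04-01.
Day-of-year for 2026-04-01: days since 2026-01-01 inclusive = 91, zero-padded to 091.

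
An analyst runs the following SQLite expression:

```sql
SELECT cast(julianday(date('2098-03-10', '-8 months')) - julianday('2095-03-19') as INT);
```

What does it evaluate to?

Adding -8 months to 2098-03-10 gives 2097-07-10.
12 days remain in March 2095 after the 19th (31 − 19).
Full months from April 2095 through June 2097 contribute their day counts.
Then 10 days into July 2097.
Total: 12 + 30 + 31 + 30 + 31 + 31 + 30 + 31 + 30 + 31 + 31 + 29 + 31 + 30 + 31 + 30 + 31 + 31 + 30 + 31 + 30 + 31 + 31 + 28 + 31 + 30 + 31 + 30 + 10 = 844.

844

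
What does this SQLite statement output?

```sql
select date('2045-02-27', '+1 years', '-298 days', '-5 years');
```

2040-05-05

Adding +1 year to 2045-02-27 gives 2046-02-27.
Applying '-298 days' to 2046-02-27: counting 298 days back gives 2045-05-05.
Adding -5 years to 2045-05-05 gives 2040-05-05.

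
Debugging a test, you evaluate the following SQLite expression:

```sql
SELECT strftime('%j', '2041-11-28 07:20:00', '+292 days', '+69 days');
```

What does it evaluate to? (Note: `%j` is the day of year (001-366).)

328

First apply '+292 days', '+69 days': 2041-11-28 07:20:00 → 2042-11-24 07:20:00.
Day-of-year for 2042-11-24: days since 2042-01-01 inclusive = 328, zero-padded to 328.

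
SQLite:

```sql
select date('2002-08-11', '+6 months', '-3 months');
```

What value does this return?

2002-11-11

Adding +6 months to 2002-08-11 gives 2003-02-11.
Adding -3 months to 2003-02-11 gives 2002-11-11.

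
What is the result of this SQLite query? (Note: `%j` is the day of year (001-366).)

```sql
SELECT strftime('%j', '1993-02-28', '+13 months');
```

First apply '+13 months': 1993-02-28 → 1994-03-28.
Day-of-year for 1994-03-28: days since 1994-01-01 inclusive = 87, zero-padded to 087.

087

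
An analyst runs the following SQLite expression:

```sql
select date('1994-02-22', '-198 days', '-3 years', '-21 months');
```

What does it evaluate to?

Applying '-198 days' to 1994-02-22: counting 198 days back gives 1993-08-08.
Adding -3 years to 1993-08-08 gives 1990-08-08.
Adding -21 months to 1990-08-08 gives 1988-11-08.

1988-11-08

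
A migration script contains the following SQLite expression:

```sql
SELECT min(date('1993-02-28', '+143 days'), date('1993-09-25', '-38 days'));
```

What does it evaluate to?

1993-07-21

date('1993-02-28', '+143 days') → 1993-07-21.
date('1993-09-25', '-38 days') → 1993-08-18.
Earlier of the two is 1993-07-21.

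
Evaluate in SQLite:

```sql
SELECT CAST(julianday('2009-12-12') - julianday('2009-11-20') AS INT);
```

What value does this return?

10 days remain in November 2009 after the 20th (30 − 20).
Then 12 days into December 2009.
Total: 10 + 12 = 22.

22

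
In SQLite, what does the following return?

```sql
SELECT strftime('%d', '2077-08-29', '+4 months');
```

29

First apply '+4 months': 2077-08-29 → 2077-12-29.
`%d` extracts the 2-digit day of month: 29.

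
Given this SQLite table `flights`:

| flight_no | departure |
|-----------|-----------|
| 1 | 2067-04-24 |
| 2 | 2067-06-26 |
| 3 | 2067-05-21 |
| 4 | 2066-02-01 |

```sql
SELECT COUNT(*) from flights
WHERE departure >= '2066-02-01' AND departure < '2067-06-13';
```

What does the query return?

3

Rows in [2066-02-01, 2067-06-13): 2067-04-24, 2067-05-21, 2066-02-01 → 3 rows.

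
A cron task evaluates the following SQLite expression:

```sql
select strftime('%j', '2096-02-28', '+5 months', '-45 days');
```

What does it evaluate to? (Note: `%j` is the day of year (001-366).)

First apply '+5 months', '-45 days': 2096-02-28 → 2096-06-13.
Day-of-year for 2096-06-13: days since 2096-01-01 inclusive = 165, zero-padded to 165.

165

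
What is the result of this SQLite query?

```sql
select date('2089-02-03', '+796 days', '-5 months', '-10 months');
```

Applying '+796 days' to 2089-02-03: counting 796 days forward gives 2091-04-10.
Adding -5 months to 2091-04-10 gives 2090-11-10.
Adding -10 months to 2090-11-10 gives 2090-01-10.

2090-01-10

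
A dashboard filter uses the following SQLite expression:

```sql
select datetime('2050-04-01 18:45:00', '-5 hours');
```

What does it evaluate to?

-5 hours from 2050-04-01 18:45:00 is 2050-04-01 13:45:00.

2050-04-01 13:45:00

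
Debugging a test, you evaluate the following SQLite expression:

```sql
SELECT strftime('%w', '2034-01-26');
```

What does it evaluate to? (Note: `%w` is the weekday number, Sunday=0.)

4

2034-01-26 is a Thursday; with Sunday=0 that is 4.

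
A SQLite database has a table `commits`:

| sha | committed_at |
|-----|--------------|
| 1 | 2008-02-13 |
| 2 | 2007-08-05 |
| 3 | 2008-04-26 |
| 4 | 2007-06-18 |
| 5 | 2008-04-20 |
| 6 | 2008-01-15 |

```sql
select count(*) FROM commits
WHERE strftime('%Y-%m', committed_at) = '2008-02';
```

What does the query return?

1

Rows with year-month 2008-02: 2008-02-13 → 1.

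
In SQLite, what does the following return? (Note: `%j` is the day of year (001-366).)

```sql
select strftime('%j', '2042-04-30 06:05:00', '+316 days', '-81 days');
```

First apply '+316 days', '-81 days': 2042-04-30 06:05:00 → 2042-12-21 06:05:00.
Day-of-year for 2042-12-21: days since 2042-01-01 inclusive = 355, zero-padded to 355.

355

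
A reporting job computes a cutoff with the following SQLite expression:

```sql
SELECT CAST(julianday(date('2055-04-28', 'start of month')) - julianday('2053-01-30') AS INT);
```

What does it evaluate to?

`start of month` rewinds 2055-04-28 to 2055-04-01.
1 day remains in January 2053 after the 30th (31 − 30).
Full months from February 2053 through March 2055 contribute their day counts.
Then 1 day into April 2055.
Total: 1 + 28 + 31 + 30 + 31 + 30 + 31 + 31 + 30 + 31 + 30 + 31 + 31 + 28 + 31 + 30 + 31 + 30 + 31 + 31 + 30 + 31 + 30 + 31 + 31 + 28 + 31 + 1 = 791.

791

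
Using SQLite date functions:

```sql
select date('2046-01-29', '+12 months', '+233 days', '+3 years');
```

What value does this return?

2050-09-19

Adding +12 months to 2046-01-29 gives 2047-01-29.
Applying '+233 days' to 2047-01-29: counting 233 days forward gives 2047-09-19.
Adding +3 years to 2047-09-19 gives 2050-09-19.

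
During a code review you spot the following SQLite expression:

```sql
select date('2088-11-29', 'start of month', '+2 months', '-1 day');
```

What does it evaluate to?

`start of month` rewinds 2088-11-29 to 2088-11-01.
Adding +2 months to 2088-11-01 gives 2089-01-01.
Going back 1 day from 2089-01-01 reaches 2088-12-31 (last day of December, 31 days).

2088-12-31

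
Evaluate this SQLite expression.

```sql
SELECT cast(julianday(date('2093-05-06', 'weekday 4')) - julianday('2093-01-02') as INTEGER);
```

125

`weekday 4` advances to the next Thursday; 2093-05-06 is a Wednesday, so it moves forward to 2093-05-07.
29 days remain in January 2093 after the 2nd (31 − 2).
February 2093: 28 days.
March 2093: 31 days.
April 2093: 30 days.
Then 7 days into May 2093.
Total: 29 + 28 + 31 + 30 + 7 = 125.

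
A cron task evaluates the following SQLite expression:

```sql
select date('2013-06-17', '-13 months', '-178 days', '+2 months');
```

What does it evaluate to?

Adding -13 months to 2013-06-17 gives 2012-05-17.
Applying '-178 days' to 2012-05-17: counting 178 days back gives 2011-11-21.
Adding +2 months to 2011-11-21 gives 2012-01-21.

2012-01-21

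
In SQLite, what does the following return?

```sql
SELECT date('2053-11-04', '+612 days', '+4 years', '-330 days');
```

2058-08-13

Applying '+612 days' to 2053-11-04: counting 612 days forward gives 2055-07-09.
Adding +4 years to 2055-07-09 gives 2059-07-09.
Applying '-330 days' to 2059-07-09: counting 330 days back gives 2058-08-13.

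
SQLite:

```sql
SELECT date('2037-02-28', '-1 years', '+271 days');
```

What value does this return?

2036-11-25

Adding -1 year to 2037-02-28 gives 2036-02-28.
Applying '+271 days' to 2036-02-28: counting 271 days forward gives 2036-11-25.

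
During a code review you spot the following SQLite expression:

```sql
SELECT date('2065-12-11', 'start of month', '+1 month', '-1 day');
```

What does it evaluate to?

`start of month` rewinds 2065-12-11 to 2065-12-01.
Adding +1 month to 2065-12-01 gives 2066-01-01.
Going back 1 day from 2066-01-01 reaches 2065-12-31 (last day of December, 31 days).

2065-12-31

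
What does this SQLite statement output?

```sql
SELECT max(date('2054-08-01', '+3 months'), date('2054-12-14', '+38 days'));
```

date('2054-08-01', '+3 months') → 2054-11-01.
date('2054-12-14', '+38 days') → 2055-01-21.
Later of the two is 2055-01-21.

2055-01-21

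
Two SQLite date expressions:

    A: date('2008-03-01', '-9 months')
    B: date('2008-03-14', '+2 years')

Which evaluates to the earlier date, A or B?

A

A = 2007-06-01.
B = 2010-03-14.
A is earlier.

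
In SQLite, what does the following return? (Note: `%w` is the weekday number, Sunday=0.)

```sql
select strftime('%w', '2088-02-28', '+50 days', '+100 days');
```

2

First apply '+50 days', '+100 days': 2088-02-28 → 2088-07-27.
2088-07-27 is a Tuesday; with Sunday=0 that is 2.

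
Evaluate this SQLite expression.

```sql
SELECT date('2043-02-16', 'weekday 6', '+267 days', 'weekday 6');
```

`weekday 6` advances to the next Saturday; 2043-02-16 is a Monday, so it moves forward to 2043-02-21.
Applying '+267 days' to 2043-02-21: counting 267 days forward gives 2043-11-15.
`weekday 6` advances to the next Saturday; 2043-11-15 is a Sunday, so it moves forward to 2043-11-21.

2043-11-21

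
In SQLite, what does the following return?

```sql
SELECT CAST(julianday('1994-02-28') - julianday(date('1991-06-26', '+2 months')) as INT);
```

917

Adding +2 months to 1991-06-26 gives 1991-08-26.
5 days remain in August 1991 after the 26th (31 − 26).
Full months from September 1991 through January 1994 contribute their day counts.
Then 28 days into February 1994.
Total: 5 + 30 + 31 + 30 + 31 + 31 + 29 + 31 + 30 + 31 + 30 + 31 + 31 + 30 + 31 + 30 + 31 + 31 + 28 + 31 + 30 + 31 + 30 + 31 + 31 + 30 + 31 + 30 + 31 + 31 + 28 = 917.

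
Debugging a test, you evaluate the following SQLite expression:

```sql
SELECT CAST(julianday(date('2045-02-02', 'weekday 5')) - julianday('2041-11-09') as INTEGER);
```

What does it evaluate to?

`weekday 5` advances to the next Friday; 2045-02-02 is a Thursday, so it moves forward to 2045-02-03.
21 days remain in November 2041 after the 9th (30 − 9).
Full months from December 2041 through January 2045 contribute their day counts.
Then 3 days into February 2045.
Total: 21 + 31 + 31 + 28 + 31 + 30 + 31 + 30 + 31 + 31 + 30 + 31 + 30 + 31 + 31 + 28 + 31 + 30 + 31 + 30 + 31 + 31 + 30 + 31 + 30 + 31 + 31 + 29 + 31 + 30 + 31 + 30 + 31 + 31 + 30 + 31 + 30 + 31 + 31 + 3 = 1182.

1182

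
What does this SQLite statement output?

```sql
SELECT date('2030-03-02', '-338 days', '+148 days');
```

2029-08-24

Applying '-338 days' to 2030-03-02: counting 338 days back gives 2029-03-29.
Applying '+148 days' to 2029-03-29: counting 148 days forward gives 2029-08-24.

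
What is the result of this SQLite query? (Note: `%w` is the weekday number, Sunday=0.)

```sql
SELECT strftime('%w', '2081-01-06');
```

1

2081-01-06 is a Monday; with Sunday=0 that is 1.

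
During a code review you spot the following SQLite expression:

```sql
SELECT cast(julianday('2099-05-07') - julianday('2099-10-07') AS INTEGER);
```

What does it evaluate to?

24 days remain in May 2099 after the 7th (31 − 7).
June 2099: 30 days.
July 2099: 31 days.
August 2099: 31 days.
September 2099: 30 days.
Then 7 days into October 2099.
Total: 24 + 30 + 31 + 31 + 30 + 7 = 153.
The subtraction is earlier − later, so the result is −153 → -153.

-153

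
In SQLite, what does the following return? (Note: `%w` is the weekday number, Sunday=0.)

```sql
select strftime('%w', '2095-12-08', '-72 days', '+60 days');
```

First apply '-72 days', '+60 days': 2095-12-08 → 2095-11-26.
2095-11-26 is a Saturday; with Sunday=0 that is 6.

6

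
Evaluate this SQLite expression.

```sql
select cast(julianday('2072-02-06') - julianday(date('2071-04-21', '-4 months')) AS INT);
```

412

Adding -4 months to 2071-04-21 gives 2070-12-21.
10 days remain in December 2070 after the 21st (31 − 21).
Full months from January 2071 through January 2072 contribute their day counts.
Then 6 days into February 2072.
Total: 10 + 31 + 28 + 31 + 30 + 31 + 30 + 31 + 31 + 30 + 31 + 30 + 31 + 31 + 6 = 412.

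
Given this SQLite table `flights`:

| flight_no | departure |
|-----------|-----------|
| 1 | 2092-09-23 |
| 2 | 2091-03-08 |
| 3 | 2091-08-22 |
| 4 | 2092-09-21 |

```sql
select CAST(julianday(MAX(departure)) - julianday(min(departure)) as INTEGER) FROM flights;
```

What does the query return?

MIN = 2091-03-08, MAX = 2092-09-23.
23 days remain in March 2091 after the 8th (31 − 8).
Full months from April 2091 through August 2092 contribute their day counts.
Then 23 days into September 2092.
Total: 23 + 30 + 31 + 30 + 31 + 31 + 30 + 31 + 30 + 31 + 31 + 29 + 31 + 30 + 31 + 30 + 31 + 31 + 23 = 565.

565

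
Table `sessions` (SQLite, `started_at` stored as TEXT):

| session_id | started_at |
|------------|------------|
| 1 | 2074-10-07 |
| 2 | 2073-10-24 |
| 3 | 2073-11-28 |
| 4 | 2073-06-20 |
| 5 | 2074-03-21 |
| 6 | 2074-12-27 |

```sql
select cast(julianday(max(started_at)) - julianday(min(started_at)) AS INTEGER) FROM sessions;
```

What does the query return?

555

MIN = 2073-06-20, MAX = 2074-12-27.
10 days remain in June 2073 after the 20th (30 − 20).
Full months from July 2073 through November 2074 contribute their day counts.
Then 27 days into December 2074.
Total: 10 + 31 + 31 + 30 + 31 + 30 + 31 + 31 + 28 + 31 + 30 + 31 + 30 + 31 + 31 + 30 + 31 + 30 + 27 = 555.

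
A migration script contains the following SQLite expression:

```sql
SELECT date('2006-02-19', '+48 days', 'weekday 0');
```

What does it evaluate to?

2006-04-09

Applying '+48 days' to 2006-02-19: counting 48 days forward gives 2006-04-08.
`weekday 0` advances to the next Sunday; 2006-04-08 is a Saturday, so it moves forward to 2006-04-09.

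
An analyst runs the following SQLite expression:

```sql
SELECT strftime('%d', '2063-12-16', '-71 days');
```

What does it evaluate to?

06

First apply '-71 days': 2063-12-16 → 2063-10-06.
`%d` extracts the 2-digit day of month: 06.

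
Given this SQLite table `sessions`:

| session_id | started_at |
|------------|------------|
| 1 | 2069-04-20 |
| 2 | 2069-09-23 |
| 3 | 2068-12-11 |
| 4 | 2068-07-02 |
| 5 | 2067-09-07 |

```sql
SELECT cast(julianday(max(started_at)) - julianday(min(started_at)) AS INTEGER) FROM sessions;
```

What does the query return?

747

MIN = 2067-09-07, MAX = 2069-09-23.
23 days remain in September 2067 after the 7th (30 − 7).
Full months from October 2067 through August 2069 contribute their day counts.
Then 23 days into September 2069.
Total: 23 + 31 + 30 + 31 + 31 + 29 + 31 + 30 + 31 + 30 + 31 + 31 + 30 + 31 + 30 + 31 + 31 + 28 + 31 + 30 + 31 + 30 + 31 + 31 + 23 = 747.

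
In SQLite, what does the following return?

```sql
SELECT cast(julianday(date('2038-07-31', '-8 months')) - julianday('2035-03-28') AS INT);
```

Adding -8 months to 2038-07-31 targets 2037-11-31. November 2037 has only 30 days, so SQLite normalizes the 1-day overflow forward to 2037-12-01.
3 days remain in March 2035 after the 28th (31 − 28).
Full months from April 2035 through November 2037 contribute their day counts.
Then 1 day into December 2037.
Total: 3 + 30 + 31 + 30 + 31 + 31 + 30 + 31 + 30 + 31 + 31 + 29 + 31 + 30 + 31 + 30 + 31 + 31 + 30 + 31 + 30 + 31 + 31 + 28 + 31 + 30 + 31 + 30 + 31 + 31 + 30 + 31 + 30 + 1 = 979.

979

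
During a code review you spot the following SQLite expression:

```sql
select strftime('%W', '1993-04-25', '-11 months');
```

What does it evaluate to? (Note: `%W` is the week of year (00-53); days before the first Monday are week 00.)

21

First apply '-11 months': 1993-04-25 → 1992-05-25.
1992-05-25 is a Monday. SQLite's %W counts Mondays since the year started; the result is 21.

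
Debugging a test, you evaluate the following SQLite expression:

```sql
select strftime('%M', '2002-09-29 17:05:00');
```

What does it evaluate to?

05

`%M` extracts the 2-digit minute: 05.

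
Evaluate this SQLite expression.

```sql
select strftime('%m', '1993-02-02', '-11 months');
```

03

First apply '-11 months': 1993-02-02 → 1992-03-02.
`%m` extracts the 2-digit month (01-12): 03.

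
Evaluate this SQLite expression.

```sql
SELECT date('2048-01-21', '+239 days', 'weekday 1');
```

Applying '+239 days' to 2048-01-21: counting 239 days forward gives 2048-09-16.
`weekday 1` advances to the next Monday; 2048-09-16 is a Wednesday, so it moves forward to 2048-09-21.

2048-09-21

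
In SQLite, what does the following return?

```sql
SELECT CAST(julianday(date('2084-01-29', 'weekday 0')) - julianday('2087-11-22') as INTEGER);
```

-1392

`weekday 0` advances to the next Sunday; 2084-01-29 is a Saturday, so it moves forward to 2084-01-30.
1 day remains in January 2084 after the 30th (31 − 30).
Full months from February 2084 through October 2087 contribute their day counts.
Then 22 days into November 2087.
Total: 1 + 29 + 31 + 30 + 31 + 30 + 31 + 31 + 30 + 31 + 30 + 31 + 31 + 28 + 31 + 30 + 31 + 30 + 31 + 31 + 30 + 31 + 30 + 31 + 31 + 28 + 31 + 30 + 31 + 30 + 31 + 31 + 30 + 31 + 30 + 31 + 31 + 28 + 31 + 30 + 31 + 30 + 31 + 31 + 30 + 31 + 22 = 1392.
The subtraction is earlier − later, so the result is −1392 → -1392.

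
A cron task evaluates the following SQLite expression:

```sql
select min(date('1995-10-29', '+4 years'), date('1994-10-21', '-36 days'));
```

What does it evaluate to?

1994-09-15

date('1995-10-29', '+4 years') → 1999-10-29.
date('1994-10-21', '-36 days') → 1994-09-15.
Earlier of the two is 1994-09-15.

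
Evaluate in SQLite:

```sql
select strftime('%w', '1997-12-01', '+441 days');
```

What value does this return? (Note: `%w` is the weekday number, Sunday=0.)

1

First apply '+441 days': 1997-12-01 → 1999-02-15.
1999-02-15 is a Monday; with Sunday=0 that is 1.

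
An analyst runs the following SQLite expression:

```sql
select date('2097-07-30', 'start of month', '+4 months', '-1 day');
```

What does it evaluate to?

2097-10-31

`start of month` rewinds 2097-07-30 to 2097-07-01.
Adding +4 months to 2097-07-01 gives 2097-11-01.
Going back 1 day from 2097-11-01 reaches 2097-10-31 (last day of October, 31 days).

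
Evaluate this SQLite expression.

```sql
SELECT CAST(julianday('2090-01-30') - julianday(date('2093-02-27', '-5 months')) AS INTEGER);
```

-971

Adding -5 months to 2093-02-27 gives 2092-09-27.
1 day remains in January 2090 after the 30th (31 − 30).
Full months from February 2090 through August 2092 contribute their day counts.
Then 27 days into September 2092.
Total: 1 + 28 + 31 + 30 + 31 + 30 + 31 + 31 + 30 + 31 + 30 + 31 + 31 + 28 + 31 + 30 + 31 + 30 + 31 + 31 + 30 + 31 + 30 + 31 + 31 + 29 + 31 + 30 + 31 + 30 + 31 + 31 + 27 = 971.
The subtraction is earlier − later, so the result is −971 → -971.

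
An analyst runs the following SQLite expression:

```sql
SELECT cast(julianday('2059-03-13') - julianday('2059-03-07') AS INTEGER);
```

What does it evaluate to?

6

Both dates are in March 2059: 13 − 7 = 6.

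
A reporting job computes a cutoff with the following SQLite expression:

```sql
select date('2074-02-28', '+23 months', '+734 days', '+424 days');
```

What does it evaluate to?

2079-03-31

Adding +23 months to 2074-02-28 gives 2076-01-28.
Applying '+734 days' to 2076-01-28: counting 734 days forward gives 2078-01-31.
Applying '+424 days' to 2078-01-31: counting 424 days forward gives 2079-03-31.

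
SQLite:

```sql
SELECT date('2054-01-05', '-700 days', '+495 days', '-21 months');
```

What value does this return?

2051-09-14

Applying '-700 days' to 2054-01-05: counting 700 days back gives 2052-02-05.
Applying '+495 days' to 2052-02-05: counting 495 days forward gives 2053-06-14.
Adding -21 months to 2053-06-14 gives 2051-09-14.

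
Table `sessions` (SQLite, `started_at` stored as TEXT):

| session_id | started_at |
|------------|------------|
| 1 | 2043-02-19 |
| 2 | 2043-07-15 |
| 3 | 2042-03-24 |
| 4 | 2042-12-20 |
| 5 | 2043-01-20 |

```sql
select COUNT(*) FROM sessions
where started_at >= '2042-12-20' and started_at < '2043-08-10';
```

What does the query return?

4

Rows in [2042-12-20, 2043-08-10): 2043-02-19, 2043-07-15, 2042-12-20, 2043-01-20 → 4 rows.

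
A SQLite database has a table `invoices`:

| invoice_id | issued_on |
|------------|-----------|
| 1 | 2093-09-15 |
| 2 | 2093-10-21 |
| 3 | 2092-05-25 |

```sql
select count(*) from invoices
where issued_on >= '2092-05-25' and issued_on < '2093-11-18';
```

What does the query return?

3

Rows in [2092-05-25, 2093-11-18): 2093-09-15, 2093-10-21, 2092-05-25 → 3 rows.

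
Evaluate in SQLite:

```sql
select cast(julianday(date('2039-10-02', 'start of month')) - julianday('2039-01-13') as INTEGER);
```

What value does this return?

`start of month` rewinds 2039-10-02 to 2039-10-01.
18 days remain in January 2039 after the 13th (31 − 13).
Full months from February 2039 through September 2039 contribute their day counts.
Then 1 day into October 2039.
Total: 18 + 28 + 31 + 30 + 31 + 30 + 31 + 31 + 30 + 1 = 261.

261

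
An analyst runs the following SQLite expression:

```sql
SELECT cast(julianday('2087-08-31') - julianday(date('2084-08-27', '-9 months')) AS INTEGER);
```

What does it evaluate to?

Adding -9 months to 2084-08-27 gives 2083-11-27.
3 days remain in November 2083 after the 27th (30 − 27).
Full months from December 2083 through July 2087 contribute their day counts.
Then 31 days into August 2087.
Total: 3 + 31 + 31 + 29 + 31 + 30 + 31 + 30 + 31 + 31 + 30 + 31 + 30 + 31 + 31 + 28 + 31 + 30 + 31 + 30 + 31 + 31 + 30 + 31 + 30 + 31 + 31 + 28 + 31 + 30 + 31 + 30 + 31 + 31 + 30 + 31 + 30 + 31 + 31 + 28 + 31 + 30 + 31 + 30 + 31 + 31 = 1373.

1373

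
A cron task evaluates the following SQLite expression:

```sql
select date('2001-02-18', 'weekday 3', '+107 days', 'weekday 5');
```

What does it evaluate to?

2001-06-08

`weekday 3` advances to the next Wednesday; 2001-02-18 is a Sunday, so it moves forward to 2001-02-21.
Applying '+107 days' to 2001-02-21: counting 107 days forward gives 2001-06-08.
`weekday 5` advances to the next Friday; 2001-06-08 is already a Friday, so it stays at 2001-06-08.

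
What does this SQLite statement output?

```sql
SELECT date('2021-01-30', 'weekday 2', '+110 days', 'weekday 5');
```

`weekday 2` advances to the next Tuesday; 2021-01-30 is a Saturday, so it moves forward to 2021-02-02.
Applying '+110 days' to 2021-02-02: counting 110 days forward gives 2021-05-23.
`weekday 5` advances to the next Friday; 2021-05-23 is a Sunday, so it moves forward to 2021-05-28.

2021-05-28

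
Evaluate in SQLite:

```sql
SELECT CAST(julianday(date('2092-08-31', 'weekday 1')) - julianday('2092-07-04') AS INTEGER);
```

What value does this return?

59

`weekday 1` advances to the next Monday; 2092-08-31 is a Sunday, so it moves forward to 2092-09-01.
27 days remain in July 2092 after the 4th (31 − 4).
August 2092: 31 days.
Then 1 day into September 2092.
Total: 27 + 31 + 1 = 59.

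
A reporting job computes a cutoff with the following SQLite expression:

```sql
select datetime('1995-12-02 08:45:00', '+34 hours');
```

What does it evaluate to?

1995-12-03 18:45:00

+34 hours from 1995-12-02 08:45:00 is 1995-12-03 18:45:00 (crosses midnight).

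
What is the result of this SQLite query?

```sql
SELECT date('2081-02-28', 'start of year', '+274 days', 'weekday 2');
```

2081-10-07

`start of year` rewinds 2081-02-28 to 2081-01-01.
Applying '+274 days' to 2081-01-01: counting 274 days forward gives 2081-10-02.
`weekday 2` advances to the next Tuesday; 2081-10-02 is a Thursday, so it moves forward to 2081-10-07.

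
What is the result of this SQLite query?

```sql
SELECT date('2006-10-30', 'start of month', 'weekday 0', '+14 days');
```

2006-10-15

`start of month` rewinds 2006-10-30 to 2006-10-01.
`weekday 0` advances to the next Sunday; 2006-10-01 is already a Sunday, so it stays at 2006-10-01.
Advancing 14 more days within October lands on 2006-10-15.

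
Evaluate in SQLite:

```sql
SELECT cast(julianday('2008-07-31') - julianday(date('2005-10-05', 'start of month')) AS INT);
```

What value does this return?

`start of month` rewinds 2005-10-05 to 2005-10-01.
30 days remain in October 2005 after the 1st (31 − 1).
Full months from November 2005 through June 2008 contribute their day counts.
Then 31 days into July 2008.
Total: 30 + 30 + 31 + 31 + 28 + 31 + 30 + 31 + 30 + 31 + 31 + 30 + 31 + 30 + 31 + 31 + 28 + 31 + 30 + 31 + 30 + 31 + 31 + 30 + 31 + 30 + 31 + 31 + 29 + 31 + 30 + 31 + 30 + 31 = 1034.

1034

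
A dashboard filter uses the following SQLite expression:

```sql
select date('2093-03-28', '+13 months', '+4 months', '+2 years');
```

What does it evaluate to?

2096-08-28

Adding +13 months to 2093-03-28 gives 2094-04-28.
Adding +4 months to 2094-04-28 gives 2094-08-28.
Adding +2 years to 2094-08-28 gives 2096-08-28.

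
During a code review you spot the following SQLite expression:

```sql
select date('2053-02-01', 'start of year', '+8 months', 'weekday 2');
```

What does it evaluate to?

`start of year` rewinds 2053-02-01 to 2053-01-01.
Adding +8 months to 2053-01-01 gives 2053-09-01.
`weekday 2` advances to the next Tuesday; 2053-09-01 is a Monday, so it moves forward to 2053-09-02.

2053-09-02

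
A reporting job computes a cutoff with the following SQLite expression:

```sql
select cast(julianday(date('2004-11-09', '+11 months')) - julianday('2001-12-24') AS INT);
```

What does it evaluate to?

Adding +11 months to 2004-11-09 gives 2005-10-09.
7 days remain in December 2001 after the 24th (31 − 24).
Full months from January 2002 through September 2005 contribute their day counts.
Then 9 days into October 2005.
Total: 7 + 31 + 28 + 31 + 30 + 31 + 30 + 31 + 31 + 30 + 31 + 30 + 31 + 31 + 28 + 31 + 30 + 31 + 30 + 31 + 31 + 30 + 31 + 30 + 31 + 31 + 29 + 31 + 30 + 31 + 30 + 31 + 31 + 30 + 31 + 30 + 31 + 31 + 28 + 31 + 30 + 31 + 30 + 31 + 31 + 30 + 9 = 1385.

1385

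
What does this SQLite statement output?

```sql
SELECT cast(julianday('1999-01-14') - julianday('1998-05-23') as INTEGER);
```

236

8 days remain in May 1998 after the 23rd (31 − 23).
Full months from June 1998 through December 1998 contribute their day counts.
Then 14 days into January 1999.
Total: 8 + 30 + 31 + 31 + 30 + 31 + 30 + 31 + 14 = 236.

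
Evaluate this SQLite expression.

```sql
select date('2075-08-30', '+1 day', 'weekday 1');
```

2075-09-02

Advancing 1 more day within August lands on 2075-08-31.
`weekday 1` advances to the next Monday; 2075-08-31 is a Saturday, so it moves forward to 2075-09-02.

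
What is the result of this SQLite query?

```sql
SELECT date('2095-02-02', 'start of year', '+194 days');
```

2095-07-14

`start of year` rewinds 2095-02-02 to 2095-01-01.
Applying '+194 days' to 2095-01-01: counting 194 days forward gives 2095-07-14.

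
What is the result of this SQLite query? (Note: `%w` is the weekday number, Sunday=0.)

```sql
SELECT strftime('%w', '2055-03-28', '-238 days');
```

0

First apply '-238 days': 2055-03-28 → 2054-08-02.
2054-08-02 is a Sunday; with Sunday=0 that is 0.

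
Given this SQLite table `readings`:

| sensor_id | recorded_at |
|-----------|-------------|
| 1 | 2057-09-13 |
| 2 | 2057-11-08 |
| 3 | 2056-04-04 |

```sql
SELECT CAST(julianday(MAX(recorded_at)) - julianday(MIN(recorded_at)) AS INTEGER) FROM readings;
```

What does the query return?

583

MIN = 2056-04-04, MAX = 2057-11-08.
26 days remain in April 2056 after the 4th (30 − 4).
Full months from May 2056 through October 2057 contribute their day counts.
Then 8 days into November 2057.
Total: 26 + 31 + 30 + 31 + 31 + 30 + 31 + 30 + 31 + 31 + 28 + 31 + 30 + 31 + 30 + 31 + 31 + 30 + 31 + 8 = 583.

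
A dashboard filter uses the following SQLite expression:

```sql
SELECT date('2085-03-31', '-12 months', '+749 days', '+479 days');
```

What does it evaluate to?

Adding -12 months to 2085-03-31 gives 2084-03-31.
Applying '+749 days' to 2084-03-31: counting 749 days forward gives 2086-04-19.
Applying '+479 days' to 2086-04-19: counting 479 days forward gives 2087-08-11.

2087-08-11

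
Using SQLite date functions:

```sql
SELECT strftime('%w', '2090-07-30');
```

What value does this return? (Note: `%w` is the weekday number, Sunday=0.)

0

2090-07-30 is a Sunday; with Sunday=0 that is 0.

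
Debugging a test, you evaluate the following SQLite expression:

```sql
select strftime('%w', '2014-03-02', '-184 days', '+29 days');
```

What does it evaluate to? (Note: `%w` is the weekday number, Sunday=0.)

6

First apply '-184 days', '+29 days': 2014-03-02 → 2013-09-28.
2013-09-28 is a Saturday; with Sunday=0 that is 6.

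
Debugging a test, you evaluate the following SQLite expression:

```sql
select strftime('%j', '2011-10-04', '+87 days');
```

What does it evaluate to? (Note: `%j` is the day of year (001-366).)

364

First apply '+87 days': 2011-10-04 → 2011-12-30.
Day-of-year for 2011-12-30: days since 2011-01-01 inclusive = 364, zero-padded to 364.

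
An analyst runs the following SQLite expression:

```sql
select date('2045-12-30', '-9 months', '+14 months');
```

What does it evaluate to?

Adding -9 months to 2045-12-30 gives 2045-03-30.
Adding +14 months to 2045-03-30 gives 2046-05-30.

2046-05-30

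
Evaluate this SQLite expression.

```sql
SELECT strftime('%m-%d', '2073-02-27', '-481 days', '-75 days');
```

First apply '-481 days', '-75 days': 2073-02-27 → 2071-08-21.
`%m-%d` extracts the month-day: 08-21.

08-21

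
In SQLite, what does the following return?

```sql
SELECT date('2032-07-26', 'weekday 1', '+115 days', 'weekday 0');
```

`weekday 1` advances to the next Monday; 2032-07-26 is already a Monday, so it stays at 2032-07-26.
Applying '+115 days' to 2032-07-26: counting 115 days forward gives 2032-11-18.
`weekday 0` advances to the next Sunday; 2032-11-18 is a Thursday, so it moves forward to 2032-11-21.

2032-11-21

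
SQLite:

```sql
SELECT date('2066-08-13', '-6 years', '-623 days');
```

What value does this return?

2058-11-29

Adding -6 years to 2066-08-13 gives 2060-08-13.
Applying '-623 days' to 2060-08-13: counting 623 days back gives 2058-11-29.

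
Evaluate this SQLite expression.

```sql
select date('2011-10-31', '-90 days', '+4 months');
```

2011-12-02

Applying '-90 days' to 2011-10-31: counting 90 days back gives 2011-08-02.
Adding +4 months to 2011-08-02 gives 2011-12-02.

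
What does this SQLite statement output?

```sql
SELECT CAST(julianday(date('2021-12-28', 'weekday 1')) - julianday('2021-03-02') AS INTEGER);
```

307

`weekday 1` advances to the next Monday; 2021-12-28 is a Tuesday, so it moves forward to 2022-01-03.
29 days remain in March 2021 after the 2nd (31 − 2).
Full months from April 2021 through December 2021 contribute their day counts.
Then 3 days into January 2022.
Total: 29 + 30 + 31 + 30 + 31 + 31 + 30 + 31 + 30 + 31 + 3 = 307.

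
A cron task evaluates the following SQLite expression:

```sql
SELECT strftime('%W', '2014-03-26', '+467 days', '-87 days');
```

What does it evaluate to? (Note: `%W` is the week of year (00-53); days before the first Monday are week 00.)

First apply '+467 days', '-87 days': 2014-03-26 → 2015-04-10.
2015-04-10 is a Friday. SQLite's %W counts Mondays since the year started; the result is 14.

14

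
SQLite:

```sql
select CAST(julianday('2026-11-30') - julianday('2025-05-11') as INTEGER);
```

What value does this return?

20 days remain in May 2025 after the 11th (31 − 11).
Full months from June 2025 through October 2026 contribute their day counts.
Then 30 days into November 2026.
Total: 20 + 30 + 31 + 31 + 30 + 31 + 30 + 31 + 31 + 28 + 31 + 30 + 31 + 30 + 31 + 31 + 30 + 31 + 30 = 568.

568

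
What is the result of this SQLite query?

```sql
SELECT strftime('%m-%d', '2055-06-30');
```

06-30

`%m-%d` extracts the month-day: 06-30.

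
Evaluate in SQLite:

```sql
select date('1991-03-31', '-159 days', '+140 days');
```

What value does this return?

1991-03-12

Applying '-159 days' to 1991-03-31: counting 159 days back gives 1990-10-23.
Applying '+140 days' to 1990-10-23: counting 140 days forward gives 1991-03-12.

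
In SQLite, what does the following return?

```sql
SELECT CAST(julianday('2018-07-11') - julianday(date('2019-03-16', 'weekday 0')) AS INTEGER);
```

-249

`weekday 0` advances to the next Sunday; 2019-03-16 is a Saturday, so it moves forward to 2019-03-17.
20 days remain in July 2018 after the 11th (31 − 11).
Full months from August 2018 through February 2019 contribute their day counts.
Then 17 days into March 2019.
Total: 20 + 31 + 30 + 31 + 30 + 31 + 31 + 28 + 17 = 249.
The subtraction is earlier − later, so the result is −249 → -249.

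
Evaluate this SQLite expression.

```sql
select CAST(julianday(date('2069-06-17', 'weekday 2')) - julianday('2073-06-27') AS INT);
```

`weekday 2` advances to the next Tuesday; 2069-06-17 is a Monday, so it moves forward to 2069-06-18.
12 days remain in June 2069 after the 18th (30 − 18).
Full months from July 2069 through May 2073 contribute their day counts.
Then 27 days into June 2073.
Total: 12 + 31 + 31 + 30 + 31 + 30 + 31 + 31 + 28 + 31 + 30 + 31 + 30 + 31 + 31 + 30 + 31 + 30 + 31 + 31 + 28 + 31 + 30 + 31 + 30 + 31 + 31 + 30 + 31 + 30 + 31 + 31 + 29 + 31 + 30 + 31 + 30 + 31 + 31 + 30 + 31 + 30 + 31 + 31 + 28 + 31 + 30 + 31 + 27 = 1470.
The subtraction is earlier − later, so the result is −1470 → -1470.

-1470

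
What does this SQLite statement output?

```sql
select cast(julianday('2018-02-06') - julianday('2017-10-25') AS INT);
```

6 days remain in October 2017 after the 25th (31 − 25).
November 2017: 30 days.
December 2017: 31 days.
January 2018: 31 days.
Then 6 days into February 2018.
Total: 6 + 30 + 31 + 31 + 6 = 104.

104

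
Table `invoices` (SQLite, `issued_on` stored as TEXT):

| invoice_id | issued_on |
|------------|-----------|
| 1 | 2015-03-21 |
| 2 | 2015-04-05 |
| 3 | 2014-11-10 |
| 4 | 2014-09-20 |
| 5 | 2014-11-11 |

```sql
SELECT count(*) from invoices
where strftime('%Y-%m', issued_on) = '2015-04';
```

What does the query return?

1

Rows with year-month 2015-04: 2015-04-05 → 1.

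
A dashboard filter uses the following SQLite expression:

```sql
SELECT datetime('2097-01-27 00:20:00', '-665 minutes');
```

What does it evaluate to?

665 minutes = 11h 5m; -665 minutes from 2097-01-27 00:20:00 is 2097-01-26 13:15:00 (crosses midnight).

2097-01-26 13:15:00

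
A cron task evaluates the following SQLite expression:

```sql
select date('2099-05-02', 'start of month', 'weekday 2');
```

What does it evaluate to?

`start of month` rewinds 2099-05-02 to 2099-05-01.
`weekday 2` advances to the next Tuesday; 2099-05-01 is a Friday, so it moves forward to 2099-05-05.

2099-05-05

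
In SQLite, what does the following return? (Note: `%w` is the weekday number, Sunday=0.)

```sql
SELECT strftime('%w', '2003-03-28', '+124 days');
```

3

First apply '+124 days': 2003-03-28 → 2003-07-30.
2003-07-30 is a Wednesday; with Sunday=0 that is 3.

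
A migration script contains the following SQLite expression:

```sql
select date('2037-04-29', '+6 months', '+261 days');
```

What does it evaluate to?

2038-07-17

Adding +6 months to 2037-04-29 gives 2037-10-29.
Applying '+261 days' to 2037-10-29: counting 261 days forward gives 2038-07-17.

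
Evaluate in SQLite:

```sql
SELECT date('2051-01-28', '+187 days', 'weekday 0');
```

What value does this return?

2051-08-06

Applying '+187 days' to 2051-01-28: counting 187 days forward gives 2051-08-03.
`weekday 0` advances to the next Sunday; 2051-08-03 is a Thursday, so it moves forward to 2051-08-06.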